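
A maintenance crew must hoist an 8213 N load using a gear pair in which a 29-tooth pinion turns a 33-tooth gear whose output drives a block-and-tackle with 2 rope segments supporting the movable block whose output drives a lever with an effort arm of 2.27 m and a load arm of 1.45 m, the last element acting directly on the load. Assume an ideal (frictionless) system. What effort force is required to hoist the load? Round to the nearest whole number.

Gear pair MA = 33/29 = 1.1379.
Block-and-tackle MA = number of supporting rope parts = 2.
Lever MA = effort arm / load arm = 2.27/1.45 = 1.5655.
Combined ideal MA = 1.1379 × 2 × 1.5655 = 3.5629.
Effort = load / MA = 8213 / 3.5629 = 2305.1 N.

2305 N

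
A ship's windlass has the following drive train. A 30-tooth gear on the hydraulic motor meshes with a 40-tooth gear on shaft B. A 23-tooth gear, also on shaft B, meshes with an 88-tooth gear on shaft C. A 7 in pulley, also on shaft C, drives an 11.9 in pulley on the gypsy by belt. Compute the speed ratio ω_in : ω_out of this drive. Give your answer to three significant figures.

8.67

Each stage contributes driven/driver: gear mesh 40/30 = 1.3333, gear mesh 88/23 = 3.8261, belt 11.9/7 = 1.7.
Overall: 1.3333 × 3.8261 × 1.7 = 8.6725.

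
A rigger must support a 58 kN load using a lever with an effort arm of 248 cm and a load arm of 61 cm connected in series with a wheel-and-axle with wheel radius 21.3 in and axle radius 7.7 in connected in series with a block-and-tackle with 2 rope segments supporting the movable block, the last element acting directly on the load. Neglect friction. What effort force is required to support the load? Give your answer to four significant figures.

Lever MA = effort arm / load arm = 248/61 = 4.0656.
Wheel-and-axle MA = R/r = 21.3/7.7 = 2.7662.
Block-and-tackle MA = number of supporting rope parts = 2.
Combined ideal MA = 4.0656 × 2.7662 × 2 = 22.493.
Effort = load / MA = 58 / 22.493 = 2.5786 kN.

2.579 kN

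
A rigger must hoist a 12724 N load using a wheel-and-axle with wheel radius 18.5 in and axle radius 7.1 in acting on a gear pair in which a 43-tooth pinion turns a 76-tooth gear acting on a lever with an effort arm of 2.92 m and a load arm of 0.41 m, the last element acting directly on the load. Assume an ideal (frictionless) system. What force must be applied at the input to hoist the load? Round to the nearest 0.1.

Wheel-and-axle MA = R/r = 18.5/7.1 = 2.6056.
Gear pair MA = 76/43 = 1.7674.
Lever MA = effort arm / load arm = 2.92/0.41 = 7.122.
Combined ideal MA = 2.6056 × 1.7674 × 7.122 = 32.799.
Effort = load / MA = 12724 / 32.799 = 387.94 N.

387.9 N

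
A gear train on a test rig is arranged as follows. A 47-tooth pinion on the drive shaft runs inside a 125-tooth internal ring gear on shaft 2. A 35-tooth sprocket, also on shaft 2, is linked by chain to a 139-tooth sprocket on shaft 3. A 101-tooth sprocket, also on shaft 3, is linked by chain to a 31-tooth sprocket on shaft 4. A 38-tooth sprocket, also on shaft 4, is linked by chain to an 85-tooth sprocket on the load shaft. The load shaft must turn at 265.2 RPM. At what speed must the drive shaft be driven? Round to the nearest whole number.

Overall ratio R = 2.6596 × 3.9714 × 0.30693 × 2.2368 = 7.2516.
Required input speed = output speed × R = 265.2 × 7.2516 = 1923.1 RPM.

1923 RPM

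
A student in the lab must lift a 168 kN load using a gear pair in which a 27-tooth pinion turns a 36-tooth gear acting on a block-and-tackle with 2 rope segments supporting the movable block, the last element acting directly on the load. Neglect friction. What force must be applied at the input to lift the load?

63 kN

Gear pair MA = 36/27 = 1.3333.
Block-and-tackle MA = number of supporting rope parts = 2.
Combined ideal MA = 1.3333 × 2 = 2.6667.
Effort = load / MA = 168 / 2.6667 = 63 kN.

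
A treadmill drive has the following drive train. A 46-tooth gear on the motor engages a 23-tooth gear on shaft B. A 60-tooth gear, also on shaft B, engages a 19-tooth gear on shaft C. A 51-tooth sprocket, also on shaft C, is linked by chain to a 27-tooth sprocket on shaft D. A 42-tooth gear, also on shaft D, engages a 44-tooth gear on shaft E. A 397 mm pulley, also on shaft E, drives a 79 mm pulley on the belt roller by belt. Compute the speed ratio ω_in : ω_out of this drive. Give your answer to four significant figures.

Each stage contributes driven/driver: gear mesh 23/46 = 0.5, gear mesh 19/60 = 0.31667, chain 27/51 = 0.52941, gear mesh 44/42 = 1.0476, belt 79/397 = 0.19899.
Overall: 0.5 × 0.31667 × 0.52941 × 1.0476 × 0.19899 = 0.017475.

0.01747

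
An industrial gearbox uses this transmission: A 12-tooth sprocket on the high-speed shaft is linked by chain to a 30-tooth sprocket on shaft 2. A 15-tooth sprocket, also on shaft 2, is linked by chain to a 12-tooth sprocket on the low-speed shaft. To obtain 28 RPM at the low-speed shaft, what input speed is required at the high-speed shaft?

Overall ratio R = 2.5 × 0.8 = 2.
Required input speed = output speed × R = 28 × 2 = 56 RPM.

56 RPM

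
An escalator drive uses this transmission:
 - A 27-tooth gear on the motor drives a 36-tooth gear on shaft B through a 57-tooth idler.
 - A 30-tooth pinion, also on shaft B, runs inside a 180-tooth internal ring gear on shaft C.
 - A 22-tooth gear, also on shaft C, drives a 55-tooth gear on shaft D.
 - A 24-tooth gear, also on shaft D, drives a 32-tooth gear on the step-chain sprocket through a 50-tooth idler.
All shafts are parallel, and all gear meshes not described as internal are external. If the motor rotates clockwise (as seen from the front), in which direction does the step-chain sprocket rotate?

counterclockwise

the motor → shaft B: driver → idler → driven is 2 external meshes, 2 reversals → CW.
shaft B → shaft C: internal mesh, same direction → CW.
shaft C → shaft D: external mesh, 1 reversal → CCW.
shaft D → the step-chain sprocket: driver → idler → driven is 2 external meshes, 2 reversals → CCW.
5 reversals in total — an odd number — so the step-chain sprocket turns opposite to the motor.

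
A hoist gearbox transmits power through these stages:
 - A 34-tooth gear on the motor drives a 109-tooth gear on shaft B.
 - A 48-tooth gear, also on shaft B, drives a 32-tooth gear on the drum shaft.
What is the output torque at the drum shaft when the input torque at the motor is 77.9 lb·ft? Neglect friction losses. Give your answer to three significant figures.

After the gear mesh (109/34): 77.9 × 3.2059 = 249.74 lb·ft
After the gear mesh (32/48): 249.74 × 0.66667 = 166.49 lb·ft

166 lb·ft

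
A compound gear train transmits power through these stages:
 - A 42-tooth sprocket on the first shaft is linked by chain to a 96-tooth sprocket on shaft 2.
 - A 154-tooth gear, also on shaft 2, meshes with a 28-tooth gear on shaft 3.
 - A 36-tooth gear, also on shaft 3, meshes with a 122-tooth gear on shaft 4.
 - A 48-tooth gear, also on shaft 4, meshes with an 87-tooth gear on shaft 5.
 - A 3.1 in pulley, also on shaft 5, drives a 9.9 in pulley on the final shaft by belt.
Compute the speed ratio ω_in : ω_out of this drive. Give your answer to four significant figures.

8.152

Each stage contributes driven/driver: chain 96/42 = 2.2857, gear mesh 28/154 = 0.18182, gear mesh 122/36 = 3.3889, gear mesh 87/48 = 1.8125, belt 9.9/3.1 = 3.1935.
Overall: 2.2857 × 0.18182 × 3.3889 × 1.8125 × 3.1935 = 8.1521.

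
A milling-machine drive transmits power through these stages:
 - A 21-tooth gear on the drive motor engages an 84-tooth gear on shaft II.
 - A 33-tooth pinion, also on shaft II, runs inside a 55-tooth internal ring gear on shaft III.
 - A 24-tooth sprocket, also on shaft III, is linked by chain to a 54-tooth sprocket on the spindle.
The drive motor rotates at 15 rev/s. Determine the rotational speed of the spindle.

the drive motor → shaft II (gear mesh, 84/21): 15 ÷ 4 = 3.75 rev/s
shaft II → shaft III (internal gear, 55/33): 3.75 ÷ 1.6667 = 2.25 rev/s
shaft III → the spindle (chain, 54/24): 2.25 ÷ 2.25 = 1 rev/s

1 rev/s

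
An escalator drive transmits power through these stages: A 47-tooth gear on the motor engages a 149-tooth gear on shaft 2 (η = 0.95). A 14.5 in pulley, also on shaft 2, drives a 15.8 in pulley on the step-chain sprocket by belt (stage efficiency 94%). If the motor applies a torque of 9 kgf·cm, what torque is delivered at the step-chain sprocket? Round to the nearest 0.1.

gear mesh 149/47 = 3.1702 → τ = 9·3.1702·0.95 = 27.105 kgf·cm
belt 15.8/14.5 = 1.0897 → τ = 27.105·1.0897·0.94 = 27.763 kgf·cm

27.8 kgf·cm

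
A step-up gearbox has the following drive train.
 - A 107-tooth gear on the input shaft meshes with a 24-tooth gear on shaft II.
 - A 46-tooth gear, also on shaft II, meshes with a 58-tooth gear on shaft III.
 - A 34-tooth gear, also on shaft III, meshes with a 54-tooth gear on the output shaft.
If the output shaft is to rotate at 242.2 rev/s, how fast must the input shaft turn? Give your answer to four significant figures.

Overall ratio R = 0.2243 × 1.2609 × 1.5882 = 0.44917.
Required input speed = output speed × R = 242.2 × 0.44917 = 108.79 rev/s.

108.8 rev/s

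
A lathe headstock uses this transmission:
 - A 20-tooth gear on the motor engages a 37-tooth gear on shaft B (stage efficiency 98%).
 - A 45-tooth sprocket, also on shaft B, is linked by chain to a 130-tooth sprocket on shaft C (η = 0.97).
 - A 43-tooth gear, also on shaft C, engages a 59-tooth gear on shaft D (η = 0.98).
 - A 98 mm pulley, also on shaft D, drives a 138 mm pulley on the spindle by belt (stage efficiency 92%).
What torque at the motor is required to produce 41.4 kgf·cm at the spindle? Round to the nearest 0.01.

Overall ratio R = 1.85 × 2.8889 × 1.3721 × 1.4082 = 10.326; overall efficiency η = 0.98 × 0.97 × 0.98 × 0.92 = 0.8571.
Input torque = output torque / (R × η) = 41.4 / (10.326 × 0.8571) = 4.6779 kgf·cm.

4.68 kgf·cm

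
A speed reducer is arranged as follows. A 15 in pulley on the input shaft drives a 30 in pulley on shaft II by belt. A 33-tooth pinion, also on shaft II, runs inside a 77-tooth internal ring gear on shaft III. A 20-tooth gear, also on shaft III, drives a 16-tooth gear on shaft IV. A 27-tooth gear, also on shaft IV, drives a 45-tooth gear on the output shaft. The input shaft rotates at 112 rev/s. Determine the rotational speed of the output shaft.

18 rev/s

the input shaft → shaft II (belt, 30/15): 112 ÷ 2 = 56 rev/s
shaft II → shaft III (internal gear, 77/33): 56 ÷ 2.3333 = 24 rev/s
shaft III → shaft IV (gear mesh, 16/20): 24 ÷ 0.8 = 30 rev/s
shaft IV → the output shaft (gear mesh, 45/27): 30 ÷ 1.6667 = 18 rev/s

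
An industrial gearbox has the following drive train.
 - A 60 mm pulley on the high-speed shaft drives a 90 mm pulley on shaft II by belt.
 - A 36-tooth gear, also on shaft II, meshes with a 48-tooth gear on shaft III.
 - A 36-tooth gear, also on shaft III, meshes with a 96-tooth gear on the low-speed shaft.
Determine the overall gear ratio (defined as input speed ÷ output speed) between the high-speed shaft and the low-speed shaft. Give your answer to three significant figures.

Each stage contributes driven/driver: belt 90/60 = 1.5, gear mesh 48/36 = 1.3333, gear mesh 96/36 = 2.6667.
Overall: 1.5 × 1.3333 × 2.6667 = 5.3333.

5.33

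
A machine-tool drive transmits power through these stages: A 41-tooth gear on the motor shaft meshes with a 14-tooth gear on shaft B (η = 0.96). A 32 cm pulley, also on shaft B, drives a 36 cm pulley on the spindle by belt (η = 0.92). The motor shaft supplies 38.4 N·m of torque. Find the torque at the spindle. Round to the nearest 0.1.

After the gear mesh (14/41): 38.4 × 0.34146 × 0.96 = 12.588 N·m
After the belt (36/32): 12.588 × 1.125 × 0.92 = 13.028 N·m

13.0 N·m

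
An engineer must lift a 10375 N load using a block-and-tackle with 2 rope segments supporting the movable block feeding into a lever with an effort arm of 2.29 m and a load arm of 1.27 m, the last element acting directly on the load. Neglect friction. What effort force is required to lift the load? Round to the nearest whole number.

2877 N

Block-and-tackle MA = number of supporting rope parts = 2.
Lever MA = effort arm / load arm = 2.29/1.27 = 1.8031.
Combined ideal MA = 2 × 1.8031 = 3.6063.
Effort = load / MA = 10375 / 3.6063 = 2876.9 N.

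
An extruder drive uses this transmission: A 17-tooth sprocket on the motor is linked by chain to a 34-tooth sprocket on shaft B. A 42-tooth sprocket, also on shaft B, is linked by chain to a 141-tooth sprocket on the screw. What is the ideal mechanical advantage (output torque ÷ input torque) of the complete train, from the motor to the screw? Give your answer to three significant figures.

6.71

Each stage contributes driven/driver: chain 34/17 = 2, chain 141/42 = 3.3571.
Overall: 2 × 3.3571 = 6.7143.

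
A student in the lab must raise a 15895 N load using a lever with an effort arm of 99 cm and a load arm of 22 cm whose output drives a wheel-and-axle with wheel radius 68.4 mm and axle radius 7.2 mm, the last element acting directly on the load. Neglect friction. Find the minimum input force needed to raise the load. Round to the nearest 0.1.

371.8 N

Lever MA = effort arm / load arm = 99/22 = 4.5.
Wheel-and-axle MA = R/r = 68.4/7.2 = 9.5.
Combined ideal MA = 4.5 × 9.5 = 42.75.
Effort = load / MA = 15895 / 42.75 = 371.81 N.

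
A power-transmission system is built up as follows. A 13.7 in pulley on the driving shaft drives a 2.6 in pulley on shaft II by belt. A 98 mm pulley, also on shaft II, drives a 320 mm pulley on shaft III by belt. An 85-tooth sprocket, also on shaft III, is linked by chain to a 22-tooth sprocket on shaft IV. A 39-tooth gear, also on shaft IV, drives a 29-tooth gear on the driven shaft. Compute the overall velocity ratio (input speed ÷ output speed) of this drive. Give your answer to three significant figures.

Each stage contributes driven/driver: belt 2.6/13.7 = 0.18978, belt 320/98 = 3.2653, chain 22/85 = 0.25882, gear mesh 29/39 = 0.74359.
Overall: 0.18978 × 3.2653 × 0.25882 × 0.74359 = 0.11927.

0.119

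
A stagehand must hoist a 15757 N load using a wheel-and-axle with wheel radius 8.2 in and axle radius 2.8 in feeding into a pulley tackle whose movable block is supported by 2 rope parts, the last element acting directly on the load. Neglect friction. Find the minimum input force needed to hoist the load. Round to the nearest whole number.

Wheel-and-axle MA = R/r = 8.2/2.8 = 2.9286.
Block-and-tackle MA = number of supporting rope parts = 2.
Combined ideal MA = 2.9286 × 2 = 5.8571.
Effort = load / MA = 15757 / 5.8571 = 2690.2 N.

2690 N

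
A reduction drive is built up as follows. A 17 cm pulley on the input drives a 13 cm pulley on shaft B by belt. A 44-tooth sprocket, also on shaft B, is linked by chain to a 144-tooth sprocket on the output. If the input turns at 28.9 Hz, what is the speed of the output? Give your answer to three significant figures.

11.5 Hz

Belt: ratio = 13/17 = 0.76471, so shaft B turns at 28.9 / 0.76471 = 37.792 Hz.
Chain: ratio = 144/44 = 3.2727, so the output turns at 37.792 / 3.2727 = 11.548 Hz.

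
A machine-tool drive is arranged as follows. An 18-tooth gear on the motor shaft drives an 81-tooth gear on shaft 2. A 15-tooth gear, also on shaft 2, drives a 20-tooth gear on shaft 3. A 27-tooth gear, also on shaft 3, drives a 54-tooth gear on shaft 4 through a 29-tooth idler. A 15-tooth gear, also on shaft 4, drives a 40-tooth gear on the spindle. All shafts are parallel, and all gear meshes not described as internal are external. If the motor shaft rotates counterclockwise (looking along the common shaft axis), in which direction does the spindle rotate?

the motor shaft → shaft 2: external mesh, 1 reversal → CW.
shaft 2 → shaft 3: external mesh, 1 reversal → CCW.
shaft 3 → shaft 4: driver → idler → driven is 2 external meshes, 2 reversals → CCW.
shaft 4 → the spindle: external mesh, 1 reversal → CW.
5 reversals in total — an odd number — so the spindle turns opposite to the motor shaft.

clockwise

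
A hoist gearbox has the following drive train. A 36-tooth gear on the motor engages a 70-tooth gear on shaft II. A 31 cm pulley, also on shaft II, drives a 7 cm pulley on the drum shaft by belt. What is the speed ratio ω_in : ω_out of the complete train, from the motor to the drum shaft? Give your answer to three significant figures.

Each stage contributes driven/driver: gear mesh 70/36 = 1.9444, belt 7/31 = 0.22581.
Overall: 1.9444 × 0.22581 = 0.43907.

0.439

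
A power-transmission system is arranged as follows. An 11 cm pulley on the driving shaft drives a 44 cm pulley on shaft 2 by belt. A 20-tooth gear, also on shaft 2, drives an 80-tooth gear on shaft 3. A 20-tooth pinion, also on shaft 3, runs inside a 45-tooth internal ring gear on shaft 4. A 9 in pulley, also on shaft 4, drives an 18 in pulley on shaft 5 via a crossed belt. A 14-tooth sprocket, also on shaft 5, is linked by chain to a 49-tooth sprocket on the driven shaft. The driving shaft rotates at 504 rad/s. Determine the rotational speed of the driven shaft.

belt 44/11 = 4 → 504/4 = 126 rad/s
gear mesh 80/20 = 4 → 126/4 = 31.5 rad/s
internal gear 45/20 = 2.25 → 31.5/2.25 = 14 rad/s
belt 18/9 = 2 → 14/2 = 7 rad/s
chain 49/14 = 3.5 → 7/3.5 = 2 rad/s

2 rad/s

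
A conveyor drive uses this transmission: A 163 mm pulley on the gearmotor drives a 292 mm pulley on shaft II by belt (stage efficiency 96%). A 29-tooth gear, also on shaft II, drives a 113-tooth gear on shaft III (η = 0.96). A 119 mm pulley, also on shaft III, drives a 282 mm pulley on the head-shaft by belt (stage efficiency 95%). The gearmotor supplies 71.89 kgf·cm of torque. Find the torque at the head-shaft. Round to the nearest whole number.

1041 kgf·cm

belt 292/163 = 1.7914 → τ = 71.89·1.7914·0.96 = 123.63 kgf·cm
gear mesh 113/29 = 3.8966 → τ = 123.63·3.8966·0.96 = 462.47 kgf·cm
belt 282/119 = 2.3697 → τ = 462.47·2.3697·0.95 = 1041.1 kgf·cm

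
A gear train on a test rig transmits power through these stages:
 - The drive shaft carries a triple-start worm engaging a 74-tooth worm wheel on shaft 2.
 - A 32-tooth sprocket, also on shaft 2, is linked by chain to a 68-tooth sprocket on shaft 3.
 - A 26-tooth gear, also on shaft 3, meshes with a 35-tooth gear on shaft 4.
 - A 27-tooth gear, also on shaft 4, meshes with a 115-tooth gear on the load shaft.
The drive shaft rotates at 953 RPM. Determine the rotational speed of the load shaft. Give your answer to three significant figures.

the drive shaft → shaft 2 (worm, 74/3): 953 ÷ 24.667 = 38.635 RPM
shaft 2 → shaft 3 (chain, 68/32): 38.635 ÷ 2.125 = 18.181 RPM
shaft 3 → shaft 4 (gear mesh, 35/26): 18.181 ÷ 1.3462 = 13.506 RPM
shaft 4 → the load shaft (gear mesh, 115/27): 13.506 ÷ 4.2593 = 3.171 RPM

3.17 RPM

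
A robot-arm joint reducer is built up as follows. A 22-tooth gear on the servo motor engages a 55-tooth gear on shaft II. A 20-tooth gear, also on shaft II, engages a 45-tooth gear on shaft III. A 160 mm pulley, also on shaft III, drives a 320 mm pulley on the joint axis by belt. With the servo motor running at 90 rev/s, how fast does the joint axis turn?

gear mesh 55/22 = 2.5 → 90/2.5 = 36 rev/s
gear mesh 45/20 = 2.25 → 36/2.25 = 16 rev/s
belt 320/160 = 2 → 16/2 = 8 rev/s

8 rev/s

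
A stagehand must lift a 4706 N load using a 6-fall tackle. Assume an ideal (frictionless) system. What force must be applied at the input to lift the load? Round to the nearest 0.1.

Block-and-tackle MA = number of supporting rope parts = 6.
Effort = load / MA = 4706 / 6 = 784.33 N.

784.3 N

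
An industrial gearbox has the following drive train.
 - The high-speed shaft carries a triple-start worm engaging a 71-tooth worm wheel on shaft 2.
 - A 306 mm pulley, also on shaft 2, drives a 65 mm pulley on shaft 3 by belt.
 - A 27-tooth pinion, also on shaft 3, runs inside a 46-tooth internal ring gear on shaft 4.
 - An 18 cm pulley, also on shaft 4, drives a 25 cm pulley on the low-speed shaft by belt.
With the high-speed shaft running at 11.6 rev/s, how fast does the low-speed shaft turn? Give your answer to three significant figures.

worm 71/3 = 23.667 → 11.6/23.667 = 0.49014 rev/s
belt 65/306 = 0.21242 → 0.49014/0.21242 = 2.3074 rev/s
internal gear 46/27 = 1.7037 → 2.3074/1.7037 = 1.3544 rev/s
belt 25/18 = 1.3889 → 1.3544/1.3889 = 0.97514 rev/s

0.975 rev/s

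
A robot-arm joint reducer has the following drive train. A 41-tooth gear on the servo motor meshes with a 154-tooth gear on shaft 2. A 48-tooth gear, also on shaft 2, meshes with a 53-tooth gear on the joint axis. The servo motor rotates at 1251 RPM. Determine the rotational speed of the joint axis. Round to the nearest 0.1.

gear mesh 154/41 = 3.7561 → 1251/3.7561 = 333.06 RPM
gear mesh 53/48 = 1.1042 → 333.06/1.1042 = 301.64 RPM

301.6 RPM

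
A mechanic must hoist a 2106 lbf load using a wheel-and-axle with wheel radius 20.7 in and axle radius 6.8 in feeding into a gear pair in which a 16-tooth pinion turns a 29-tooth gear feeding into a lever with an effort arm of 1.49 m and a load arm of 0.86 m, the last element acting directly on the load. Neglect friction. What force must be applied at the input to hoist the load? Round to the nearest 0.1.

Wheel-and-axle MA = R/r = 20.7/6.8 = 3.0441.
Gear pair MA = 29/16 = 1.8125.
Lever MA = effort arm / load arm = 1.49/0.86 = 1.7326.
Combined ideal MA = 3.0441 × 1.8125 × 1.7326 = 9.5593.
Effort = load / MA = 2106 / 9.5593 = 220.31 lbf.

220.3 lbf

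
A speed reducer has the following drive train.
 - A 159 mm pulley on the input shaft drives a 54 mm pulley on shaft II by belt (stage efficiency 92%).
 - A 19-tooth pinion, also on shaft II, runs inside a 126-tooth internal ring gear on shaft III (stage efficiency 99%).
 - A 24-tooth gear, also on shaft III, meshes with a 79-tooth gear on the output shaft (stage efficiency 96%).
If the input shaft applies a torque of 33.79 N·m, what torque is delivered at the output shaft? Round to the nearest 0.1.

219.0 N·m

Belt: ratio = 54/159 = 0.33962; torque at shaft II = 33.79 × 0.33962 × 0.92 = 10.558 N·m.
Internal gear: ratio = 126/19 = 6.6316; torque at shaft III = 10.558 × 6.6316 × 0.99 = 69.315 N·m.
Gear mesh: ratio = 79/24 = 3.2917; torque at the output shaft = 69.315 × 3.2917 × 0.96 = 219.03 N·m.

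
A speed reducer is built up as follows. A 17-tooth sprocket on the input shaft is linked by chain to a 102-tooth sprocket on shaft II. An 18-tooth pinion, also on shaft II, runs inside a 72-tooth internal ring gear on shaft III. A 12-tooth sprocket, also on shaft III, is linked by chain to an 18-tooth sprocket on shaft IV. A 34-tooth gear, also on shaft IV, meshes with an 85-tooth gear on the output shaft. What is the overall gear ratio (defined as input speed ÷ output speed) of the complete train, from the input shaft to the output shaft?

Each stage contributes driven/driver: chain 102/17 = 6, internal gear 72/18 = 4, chain 18/12 = 1.5, gear mesh 85/34 = 2.5.
Overall: 6 × 4 × 1.5 × 2.5 = 90.

90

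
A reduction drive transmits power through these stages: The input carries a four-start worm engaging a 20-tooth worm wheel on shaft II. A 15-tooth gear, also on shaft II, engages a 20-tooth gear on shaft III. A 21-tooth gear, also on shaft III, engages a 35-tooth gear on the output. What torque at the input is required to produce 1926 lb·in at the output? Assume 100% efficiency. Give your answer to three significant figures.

173 lb·in

Overall ratio R = 5 × 1.3333 × 1.6667 = 11.111.
Input torque = output torque / R = 1926 / 11.111 = 173.34 lb·in.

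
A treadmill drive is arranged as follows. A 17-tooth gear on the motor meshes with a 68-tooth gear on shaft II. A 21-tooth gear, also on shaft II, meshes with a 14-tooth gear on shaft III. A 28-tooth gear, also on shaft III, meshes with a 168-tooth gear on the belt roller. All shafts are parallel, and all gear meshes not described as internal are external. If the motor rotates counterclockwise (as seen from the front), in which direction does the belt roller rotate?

clockwise

the motor → shaft II: external mesh, 1 reversal → CW.
shaft II → shaft III: external mesh, 1 reversal → CCW.
shaft III → the belt roller: external mesh, 1 reversal → CW.
3 reversals in total — an odd number — so the belt roller turns opposite to the motor.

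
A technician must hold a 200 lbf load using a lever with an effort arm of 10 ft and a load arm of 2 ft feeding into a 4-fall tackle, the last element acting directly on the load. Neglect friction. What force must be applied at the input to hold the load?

Lever MA = effort arm / load arm = 10/2 = 5.
Block-and-tackle MA = number of supporting rope parts = 4.
Combined ideal MA = 5 × 4 = 20.
Effort = load / MA = 200 / 20 = 10 lbf.

10 lbf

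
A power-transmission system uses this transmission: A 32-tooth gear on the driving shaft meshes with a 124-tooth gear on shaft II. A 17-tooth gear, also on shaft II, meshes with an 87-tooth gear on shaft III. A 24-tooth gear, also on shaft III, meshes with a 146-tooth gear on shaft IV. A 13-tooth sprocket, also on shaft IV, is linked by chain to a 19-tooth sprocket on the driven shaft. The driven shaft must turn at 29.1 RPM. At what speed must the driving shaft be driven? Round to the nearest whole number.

5131 RPM

Overall ratio R = 3.875 × 5.1176 × 6.0833 × 1.4615 = 176.32.
Required input speed = output speed × R = 29.1 × 176.32 = 5130.8 RPM.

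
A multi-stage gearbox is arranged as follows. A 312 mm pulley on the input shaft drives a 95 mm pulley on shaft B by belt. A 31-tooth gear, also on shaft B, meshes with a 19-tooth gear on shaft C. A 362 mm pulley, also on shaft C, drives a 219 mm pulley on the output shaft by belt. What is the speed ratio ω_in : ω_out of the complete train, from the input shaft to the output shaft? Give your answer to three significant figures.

Each stage contributes driven/driver: belt 95/312 = 0.30449, gear mesh 19/31 = 0.6129, belt 219/362 = 0.60497.
Overall: 0.30449 × 0.6129 × 0.60497 = 0.1129.

0.113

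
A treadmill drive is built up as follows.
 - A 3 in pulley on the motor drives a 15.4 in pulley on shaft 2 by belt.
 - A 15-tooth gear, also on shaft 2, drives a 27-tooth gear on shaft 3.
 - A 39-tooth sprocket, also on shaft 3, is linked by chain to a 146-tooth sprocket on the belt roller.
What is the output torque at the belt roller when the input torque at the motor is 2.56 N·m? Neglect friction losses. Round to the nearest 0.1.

88.6 N·m

After the belt (15.4/3): 2.56 × 5.1333 = 13.141 N·m
After the gear mesh (27/15): 13.141 × 1.8 = 23.654 N·m
After the chain (146/39): 23.654 × 3.7436 = 88.552 N·m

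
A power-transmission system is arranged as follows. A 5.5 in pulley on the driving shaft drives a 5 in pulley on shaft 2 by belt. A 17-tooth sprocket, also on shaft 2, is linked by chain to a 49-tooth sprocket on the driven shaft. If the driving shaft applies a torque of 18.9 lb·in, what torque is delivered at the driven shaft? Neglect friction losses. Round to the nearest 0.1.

belt 5/5.5 = 0.90909 → τ = 18.9·0.90909 = 17.182 lb·in
chain 49/17 = 2.8824 → τ = 17.182·2.8824 = 49.524 lb·in

49.5 lb·in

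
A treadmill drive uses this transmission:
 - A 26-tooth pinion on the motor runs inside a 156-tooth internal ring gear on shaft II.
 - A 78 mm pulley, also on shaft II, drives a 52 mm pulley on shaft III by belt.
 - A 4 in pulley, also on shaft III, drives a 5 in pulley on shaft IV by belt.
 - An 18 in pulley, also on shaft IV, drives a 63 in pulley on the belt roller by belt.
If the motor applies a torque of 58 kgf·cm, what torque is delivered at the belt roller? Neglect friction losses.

1015 kgf·cm

After the internal gear (156/26): 58 × 6 = 348 kgf·cm
After the belt (52/78): 348 × 0.66667 = 232 kgf·cm
After the belt (5/4): 232 × 1.25 = 290 kgf·cm
After the belt (63/18): 290 × 3.5 = 1015 kgf·cm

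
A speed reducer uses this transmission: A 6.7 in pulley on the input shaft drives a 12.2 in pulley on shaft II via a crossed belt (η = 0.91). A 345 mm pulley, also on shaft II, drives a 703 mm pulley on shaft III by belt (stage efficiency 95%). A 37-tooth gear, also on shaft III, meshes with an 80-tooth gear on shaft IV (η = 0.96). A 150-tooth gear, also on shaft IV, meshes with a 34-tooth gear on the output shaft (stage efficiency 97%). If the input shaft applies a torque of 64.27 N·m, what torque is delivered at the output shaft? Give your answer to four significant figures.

94.08 N·m

belt 12.2/6.7 = 1.8209 → τ = 64.27·1.8209·0.91 = 106.5 N·m
belt 703/345 = 2.0377 → τ = 106.5·2.0377·0.95 = 206.16 N·m
gear mesh 80/37 = 2.1622 → τ = 206.16·2.1622·0.96 = 427.91 N·m
gear mesh 34/150 = 0.22667 → τ = 427.91·0.22667·0.97 = 94.083 N·m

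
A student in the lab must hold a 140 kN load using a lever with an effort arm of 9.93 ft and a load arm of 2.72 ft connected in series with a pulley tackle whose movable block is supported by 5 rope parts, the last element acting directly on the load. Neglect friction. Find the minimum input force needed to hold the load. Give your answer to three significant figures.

Lever MA = effort arm / load arm = 9.93/2.72 = 3.6507.
Block-and-tackle MA = number of supporting rope parts = 5.
Combined ideal MA = 3.6507 × 5 = 18.254.
Effort = load / MA = 140 / 18.254 = 7.6697 kN.

7.67 kN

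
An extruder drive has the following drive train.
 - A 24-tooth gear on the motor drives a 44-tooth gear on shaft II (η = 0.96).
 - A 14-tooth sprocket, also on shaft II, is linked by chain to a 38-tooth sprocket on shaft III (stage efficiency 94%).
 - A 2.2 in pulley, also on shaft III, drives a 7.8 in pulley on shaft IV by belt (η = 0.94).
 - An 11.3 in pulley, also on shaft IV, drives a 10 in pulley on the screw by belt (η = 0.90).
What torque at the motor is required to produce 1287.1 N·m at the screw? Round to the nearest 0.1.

108.0 N·m

Overall ratio R = 1.8333 × 2.7143 × 3.5455 × 0.88496 = 15.613; overall efficiency η = 0.96 × 0.94 × 0.94 × 0.90 = 0.7634.
Input torque = output torque / (R × η) = 1287.1 / (15.613 × 0.7634) = 107.98 N·m.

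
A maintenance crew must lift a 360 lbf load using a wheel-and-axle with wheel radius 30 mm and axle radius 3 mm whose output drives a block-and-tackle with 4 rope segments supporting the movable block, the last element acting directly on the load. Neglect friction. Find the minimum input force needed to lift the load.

Wheel-and-axle MA = R/r = 30/3 = 10.
Block-and-tackle MA = number of supporting rope parts = 4.
Combined ideal MA = 10 × 4 = 40.
Effort = load / MA = 360 / 40 = 9 lbf.

9 lbf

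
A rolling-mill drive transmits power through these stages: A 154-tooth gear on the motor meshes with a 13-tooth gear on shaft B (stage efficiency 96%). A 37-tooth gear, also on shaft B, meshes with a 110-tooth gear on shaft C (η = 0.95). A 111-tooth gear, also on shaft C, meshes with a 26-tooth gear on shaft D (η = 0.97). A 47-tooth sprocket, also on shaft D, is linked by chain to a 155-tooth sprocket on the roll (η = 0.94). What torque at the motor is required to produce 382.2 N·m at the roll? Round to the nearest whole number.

Overall ratio R = 0.084416 × 2.973 × 0.23423 × 3.2979 = 0.19386; overall efficiency η = 0.96 × 0.95 × 0.97 × 0.94 = 0.8316.
Input torque = output torque / (R × η) = 382.2 / (0.19386 × 0.8316) = 2370.8 N·m.

2371 N·m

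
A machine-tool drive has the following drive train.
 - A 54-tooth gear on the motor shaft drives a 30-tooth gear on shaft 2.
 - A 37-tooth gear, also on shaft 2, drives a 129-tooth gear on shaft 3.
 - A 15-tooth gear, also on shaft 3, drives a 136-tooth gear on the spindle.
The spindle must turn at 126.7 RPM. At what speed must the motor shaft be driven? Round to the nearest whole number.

2225 RPM

Overall ratio R = 0.55556 × 3.4865 × 9.0667 = 17.562.
Required input speed = output speed × R = 126.7 × 17.562 = 2225 RPM.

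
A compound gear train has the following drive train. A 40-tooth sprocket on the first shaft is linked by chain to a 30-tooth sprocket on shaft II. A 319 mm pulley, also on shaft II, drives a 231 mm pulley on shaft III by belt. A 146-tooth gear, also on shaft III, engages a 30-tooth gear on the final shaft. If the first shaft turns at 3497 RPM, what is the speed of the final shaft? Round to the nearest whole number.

31336 RPM

chain 30/40 = 0.75 → 3497/0.75 = 4662.7 RPM
belt 231/319 = 0.72414 → 4662.7/0.72414 = 6438.9 RPM
gear mesh 30/146 = 0.20548 → 6438.9/0.20548 = 31336 RPM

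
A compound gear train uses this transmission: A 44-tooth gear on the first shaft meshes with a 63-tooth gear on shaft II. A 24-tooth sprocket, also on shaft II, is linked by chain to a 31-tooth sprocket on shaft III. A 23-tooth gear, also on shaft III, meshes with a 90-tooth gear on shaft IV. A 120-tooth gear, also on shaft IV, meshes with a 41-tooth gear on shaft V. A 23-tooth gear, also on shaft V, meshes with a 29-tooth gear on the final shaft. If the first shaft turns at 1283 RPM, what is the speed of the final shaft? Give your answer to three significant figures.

412 RPM

Gear mesh: ratio = 63/44 = 1.4318, so shaft II turns at 1283 / 1.4318 = 896.06 RPM.
Chain: ratio = 31/24 = 1.2917, so shaft III turns at 896.06 / 1.2917 = 693.73 RPM.
Gear mesh: ratio = 90/23 = 3.913, so shaft IV turns at 693.73 / 3.913 = 177.29 RPM.
Gear mesh: ratio = 41/120 = 0.34167, so shaft V turns at 177.29 / 0.34167 = 518.88 RPM.
Gear mesh: ratio = 29/23 = 1.2609, so the final shaft turns at 518.88 / 1.2609 = 411.53 RPM.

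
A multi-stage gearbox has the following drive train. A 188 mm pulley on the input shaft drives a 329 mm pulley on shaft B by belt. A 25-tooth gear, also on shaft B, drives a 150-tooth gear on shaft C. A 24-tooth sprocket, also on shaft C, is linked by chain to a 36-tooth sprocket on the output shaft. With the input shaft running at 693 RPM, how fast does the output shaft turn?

belt 329/188 = 1.75 → 693/1.75 = 396 RPM
gear mesh 150/25 = 6 → 396/6 = 66 RPM
chain 36/24 = 1.5 → 66/1.5 = 44 RPM

44 RPM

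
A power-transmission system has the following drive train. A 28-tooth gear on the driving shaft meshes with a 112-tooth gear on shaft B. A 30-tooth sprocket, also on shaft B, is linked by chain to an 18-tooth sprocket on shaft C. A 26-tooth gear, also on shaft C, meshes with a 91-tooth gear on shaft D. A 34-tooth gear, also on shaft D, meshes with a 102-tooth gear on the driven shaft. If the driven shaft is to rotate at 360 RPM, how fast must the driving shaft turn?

9072 RPM

Overall ratio R = 4 × 0.6 × 3.5 × 3 = 25.2.
Required input speed = output speed × R = 360 × 25.2 = 9072 RPM.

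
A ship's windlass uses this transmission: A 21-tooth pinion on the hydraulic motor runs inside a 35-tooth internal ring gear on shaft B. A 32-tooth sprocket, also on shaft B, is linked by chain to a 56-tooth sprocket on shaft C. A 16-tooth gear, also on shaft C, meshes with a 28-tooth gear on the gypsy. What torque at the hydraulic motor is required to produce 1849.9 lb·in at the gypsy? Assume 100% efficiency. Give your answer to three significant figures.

Overall ratio R = 1.6667 × 1.75 × 1.75 = 5.1042.
Input torque = output torque / R = 1849.9 / 5.1042 = 362.43 lb·in.

362 lb·in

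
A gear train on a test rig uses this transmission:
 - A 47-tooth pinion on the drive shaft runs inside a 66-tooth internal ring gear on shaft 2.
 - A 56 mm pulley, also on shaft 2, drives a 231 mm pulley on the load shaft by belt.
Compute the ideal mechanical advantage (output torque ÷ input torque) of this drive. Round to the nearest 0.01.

5.79

Each stage contributes driven/driver: internal gear 66/47 = 1.4043, belt 231/56 = 4.125.
Overall: 1.4043 × 4.125 = 5.7926.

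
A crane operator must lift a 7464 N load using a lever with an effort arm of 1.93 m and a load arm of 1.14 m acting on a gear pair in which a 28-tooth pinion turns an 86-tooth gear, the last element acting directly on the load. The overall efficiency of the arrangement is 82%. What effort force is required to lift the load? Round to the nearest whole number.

Lever MA = effort arm / load arm = 1.93/1.14 = 1.693.
Gear pair MA = 86/28 = 3.0714.
Combined ideal MA = 1.693 × 3.0714 = 5.1999.
Actual MA = 5.1999 × 0.82 = 4.2639.
Effort = load / actual MA = 7464 / 4.2639 = 1750.5 N.

1751 N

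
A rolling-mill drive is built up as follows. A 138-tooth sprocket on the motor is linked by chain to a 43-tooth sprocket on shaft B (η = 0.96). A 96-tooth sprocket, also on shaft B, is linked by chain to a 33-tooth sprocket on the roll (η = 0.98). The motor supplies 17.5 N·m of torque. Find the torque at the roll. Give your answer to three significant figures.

1.76 N·m

chain 43/138 = 0.31159 → τ = 17.5·0.31159·0.96 = 5.2348 N·m
chain 33/96 = 0.34375 → τ = 5.2348·0.34375·0.98 = 1.7635 N·m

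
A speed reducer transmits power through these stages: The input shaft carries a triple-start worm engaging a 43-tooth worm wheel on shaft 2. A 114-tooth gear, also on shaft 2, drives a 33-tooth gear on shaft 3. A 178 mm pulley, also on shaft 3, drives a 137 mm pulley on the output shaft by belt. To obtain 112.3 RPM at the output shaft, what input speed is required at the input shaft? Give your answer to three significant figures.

Overall ratio R = 14.333 × 0.28947 × 0.76966 = 3.1934.
Required input speed = output speed × R = 112.3 × 3.1934 = 358.62 RPM.

359 RPM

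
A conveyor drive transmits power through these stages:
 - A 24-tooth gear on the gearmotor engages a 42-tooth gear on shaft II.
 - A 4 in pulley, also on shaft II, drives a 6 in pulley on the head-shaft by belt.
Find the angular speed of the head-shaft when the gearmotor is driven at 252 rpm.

96 rpm

Gear mesh: ratio = 42/24 = 1.75, so shaft II turns at 252 / 1.75 = 144 rpm.
Belt: ratio = 6/4 = 1.5, so the head-shaft turns at 144 / 1.5 = 96 rpm.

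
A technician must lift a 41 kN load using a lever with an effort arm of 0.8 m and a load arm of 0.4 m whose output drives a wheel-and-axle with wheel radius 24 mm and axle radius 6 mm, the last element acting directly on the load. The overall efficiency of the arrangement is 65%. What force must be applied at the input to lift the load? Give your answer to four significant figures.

7.885 kN

Lever MA = effort arm / load arm = 0.8/0.4 = 2.
Wheel-and-axle MA = R/r = 24/6 = 4.
Combined ideal MA = 2 × 4 = 8.
Actual MA = 8 × 0.65 = 5.2.
Effort = load / actual MA = 41 / 5.2 = 7.8846 kN.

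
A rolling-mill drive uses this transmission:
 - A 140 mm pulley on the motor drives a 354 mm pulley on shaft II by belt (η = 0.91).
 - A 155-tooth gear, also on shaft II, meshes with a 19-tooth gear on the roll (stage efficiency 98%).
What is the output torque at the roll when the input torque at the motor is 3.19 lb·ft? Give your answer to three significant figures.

belt 354/140 = 2.5286 → τ = 3.19·2.5286·0.91 = 7.3402 lb·ft
gear mesh 19/155 = 0.12258 → τ = 7.3402·0.12258·0.98 = 0.88177 lb·ft

0.882 lb·ft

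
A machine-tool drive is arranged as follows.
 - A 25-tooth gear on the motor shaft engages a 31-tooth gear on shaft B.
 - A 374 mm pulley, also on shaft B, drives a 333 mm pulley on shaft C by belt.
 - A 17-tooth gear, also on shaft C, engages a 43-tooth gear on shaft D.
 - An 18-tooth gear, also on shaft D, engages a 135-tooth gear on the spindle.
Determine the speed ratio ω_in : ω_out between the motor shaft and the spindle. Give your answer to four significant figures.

20.94

Each stage contributes driven/driver: gear mesh 31/25 = 1.24, belt 333/374 = 0.89037, gear mesh 43/17 = 2.5294, gear mesh 135/18 = 7.5.
Overall: 1.24 × 0.89037 × 2.5294 × 7.5 = 20.945.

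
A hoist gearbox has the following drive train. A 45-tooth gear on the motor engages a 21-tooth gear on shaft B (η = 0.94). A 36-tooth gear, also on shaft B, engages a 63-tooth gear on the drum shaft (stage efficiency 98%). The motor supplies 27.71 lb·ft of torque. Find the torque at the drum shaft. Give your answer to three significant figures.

20.8 lb·ft

gear mesh 21/45 = 0.46667 → τ = 27.71·0.46667·0.94 = 12.155 lb·ft
gear mesh 63/36 = 1.75 → τ = 12.155·1.75·0.98 = 20.847 lb·ft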